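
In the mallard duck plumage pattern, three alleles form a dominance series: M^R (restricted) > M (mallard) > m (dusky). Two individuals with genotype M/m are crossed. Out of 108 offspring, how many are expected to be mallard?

Cross: M/m × M/m
Allele dominance: M^R > M > m
Offspring genotypes: 1 M/M, 2 M/m, 1 m/m
Phenotype counts: 3 mallard, 1 dusky
mallard: 3 out of 4 → fraction 3/4
Expected count = 3/4 × 108 = 81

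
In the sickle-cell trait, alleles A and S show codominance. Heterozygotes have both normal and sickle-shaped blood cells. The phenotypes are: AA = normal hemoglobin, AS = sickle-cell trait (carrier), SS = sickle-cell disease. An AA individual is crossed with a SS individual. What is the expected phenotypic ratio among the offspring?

Punnett square for AA × SS:
Offspring genotypes: 4 AS
Phenotype counts: 4 sickle-cell trait (carrier)
Ratio: all sickle-cell trait (carrier)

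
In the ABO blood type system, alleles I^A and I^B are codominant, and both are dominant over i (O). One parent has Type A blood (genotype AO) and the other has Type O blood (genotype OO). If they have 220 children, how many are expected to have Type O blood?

Cross: AO × OO
Possible offspring genotypes: 2 AO, 2 OO
Blood type counts: 2 Type A, 2 Type O
Probability of Type O: 2/4 = 1/2
Expected count = 1/2 × 220 = 110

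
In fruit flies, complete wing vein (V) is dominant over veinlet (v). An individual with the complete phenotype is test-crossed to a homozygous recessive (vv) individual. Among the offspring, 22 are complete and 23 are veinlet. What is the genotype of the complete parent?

Test cross: ? × vv
Offspring: 22 complete, 23 veinlet — approximately 1:1.
A 1:1 ratio in a test cross indicates the unknown parent is heterozygous (Vv).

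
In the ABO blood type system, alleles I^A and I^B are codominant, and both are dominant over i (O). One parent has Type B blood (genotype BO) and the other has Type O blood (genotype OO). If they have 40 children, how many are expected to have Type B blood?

Cross: BO × OO
Possible offspring genotypes: 2 BO, 2 OO
Blood type counts: 2 Type B, 2 Type O
Probability of Type B: 2/4 = 1/2
Expected count = 1/2 × 40 = 20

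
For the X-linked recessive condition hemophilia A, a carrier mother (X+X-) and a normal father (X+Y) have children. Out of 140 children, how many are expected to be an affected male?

Cross: X+X- × X+Y
Offspring: 1 X+X+, 1 X+Y, 1 X+X-, 1 X-Y
Probability of an affected male: 1/4
Expected count = 1/4 × 140 = 35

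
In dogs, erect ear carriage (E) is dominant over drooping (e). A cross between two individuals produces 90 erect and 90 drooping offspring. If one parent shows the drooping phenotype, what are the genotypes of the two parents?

Observed offspring: 90 erect, 90 drooping
The observed ratio simplifies to 1:1. One parent shows drooping, so its genotype must be ee. A 1:1 offspring split requires the other parent to be heterozygous (Ee).
Parent genotypes: ee × Ee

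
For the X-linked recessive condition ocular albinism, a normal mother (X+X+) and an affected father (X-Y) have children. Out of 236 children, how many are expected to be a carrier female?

Cross: X+X+ × X-Y
Offspring: 2 X+X-, 2 X+Y
Probability of a carrier female: 2/4 = 1/2
Expected count = 1/2 × 236 = 118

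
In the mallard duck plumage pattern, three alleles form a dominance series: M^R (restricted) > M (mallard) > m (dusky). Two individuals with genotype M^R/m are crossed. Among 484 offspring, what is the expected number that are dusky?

Cross: M^R/m × M^R/m
Allele dominance: M^R > M > m
Offspring genotypes: 1 M^R/M^R, 2 M^R/m, 1 m/m
Phenotype counts: 3 restricted, 1 dusky
dusky: 1 out of 4 → fraction 1/4
Expected count = 1/4 × 484 = 121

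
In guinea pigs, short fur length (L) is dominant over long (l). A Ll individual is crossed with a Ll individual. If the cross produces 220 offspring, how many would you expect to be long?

Punnett square for Ll × Ll:
Offspring genotypes: 1 LL, 2 Ll, 1 ll
short: 3, long: 1
long: 1 out of 4 → fraction 1/4
Expected count = 1/4 × 220 = 55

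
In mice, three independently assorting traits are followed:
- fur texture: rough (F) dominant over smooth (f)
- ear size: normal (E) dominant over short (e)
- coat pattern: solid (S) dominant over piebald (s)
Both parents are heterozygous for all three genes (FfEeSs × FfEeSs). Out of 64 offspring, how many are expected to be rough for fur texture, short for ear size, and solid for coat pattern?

Trihybrid cross: FfEeSs × FfEeSs
Each trait segregates independently with a 3:1 phenotypic ratio, so each gene contributes 3/4 (dominant) or 1/4 (recessive).
Target: rough (fur texture), short (ear size), solid (coat pattern)
Probability = product of independent per-trait probabilities
= 3/4 × 1/4 × 3/4 = 9/64
Expected count = 9/64 × 64 = 9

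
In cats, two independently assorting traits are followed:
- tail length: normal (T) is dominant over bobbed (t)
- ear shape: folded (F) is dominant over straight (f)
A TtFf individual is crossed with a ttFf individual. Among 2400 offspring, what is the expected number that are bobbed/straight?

Dihybrid cross TtFf × ttFf — consider each gene separately:
tail length: Tt × tt → 2 Tt, 2 tt → 2 T_ : 2 tt (out of 4)
ear shape: Ff × Ff → 1 FF, 2 Ff, 1 ff → 3 F_ : 1 ff (out of 4)
Combine (counts out of 4 × 4 = 16): normal/folded (T_F_) = 2×3 = 6; normal/straight (T_ff) = 2×1 = 2; bobbed/folded (ttF_) = 2×3 = 6; bobbed/straight (ttff) = 2×1 = 2
Phenotype counts (out of 16): 6 normal/folded, 2 normal/straight, 6 bobbed/folded, 2 bobbed/straight
bobbed/straight: 2 out of 16 → fraction 1/8
Expected count = 1/8 × 2400 = 300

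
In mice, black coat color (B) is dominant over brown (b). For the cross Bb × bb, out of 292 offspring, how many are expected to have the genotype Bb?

Punnett square for Bb × bb:
Offspring genotypes: 2 Bb, 2 bb
Total offspring: 4
Count with target: 2
Probability: 2/4 = 1/2
Expected count = 1/2 × 292 = 146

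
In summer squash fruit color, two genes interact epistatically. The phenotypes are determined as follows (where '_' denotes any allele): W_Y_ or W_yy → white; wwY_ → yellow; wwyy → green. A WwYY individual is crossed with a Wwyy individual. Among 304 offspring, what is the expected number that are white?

Cross: WwYY × Wwyy — consider each gene separately:
W gene: Ww × Ww → 1 WW, 2 Ww, 1 ww → 3 W_ : 1 ww (out of 4)
Y gene: YY × yy → 4 Yy → 4 Y_ (out of 4)
Genotype classes (out of 4 × 4 = 16): W_Y_ = 3×4 = 12; wwY_ = 1×4 = 4
Apply the phenotype rules: W_Y_ (12) → white; wwY_ (4) → yellow
Phenotype counts (out of 16): 12 white, 4 yellow
white: 12 out of 16 → fraction 3/4
Expected count = 3/4 × 304 = 228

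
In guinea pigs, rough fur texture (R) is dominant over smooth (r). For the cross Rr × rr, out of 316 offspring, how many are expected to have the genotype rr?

Punnett square for Rr × rr:
Offspring genotypes: 2 Rr, 2 rr
Total offspring: 4
Count with target: 2
Probability: 2/4 = 1/2
Expected count = 1/2 × 316 = 158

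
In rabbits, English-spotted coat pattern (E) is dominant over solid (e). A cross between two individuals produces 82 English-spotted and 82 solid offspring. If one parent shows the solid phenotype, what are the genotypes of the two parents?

Observed offspring: 82 English-spotted, 82 solid
The observed ratio simplifies to 1:1. One parent shows solid, so its genotype must be ee. A 1:1 offspring split requires the other parent to be heterozygous (Ee).
Parent genotypes: ee × Ee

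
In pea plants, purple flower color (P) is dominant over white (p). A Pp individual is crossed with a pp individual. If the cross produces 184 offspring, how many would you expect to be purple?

Punnett square for Pp × pp:
Offspring genotypes: 2 Pp, 2 pp
purple: 2, white: 2
purple: 2 out of 4 → fraction 1/2
Expected count = 1/2 × 184 = 92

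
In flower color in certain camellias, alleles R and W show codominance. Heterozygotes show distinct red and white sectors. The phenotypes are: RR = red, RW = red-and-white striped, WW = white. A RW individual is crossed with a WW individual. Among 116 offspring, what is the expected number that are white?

Punnett square for RW × WW:
Offspring genotypes: 2 RW, 2 WW
Phenotype counts: 2 red-and-white striped, 2 white
white: 2 out of 4 → fraction 1/2
Expected count = 1/2 × 116 = 58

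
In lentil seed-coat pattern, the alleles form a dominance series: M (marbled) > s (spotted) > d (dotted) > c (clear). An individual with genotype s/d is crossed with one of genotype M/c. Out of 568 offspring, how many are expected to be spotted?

Cross: s/d × M/c
Allele dominance: M > s > d > c
Offspring genotypes: 1 M/s, 1 s/c, 1 M/d, 1 d/c
Phenotype counts: 2 marbled, 1 spotted, 1 dotted
spotted: 1 out of 4 → fraction 1/4
Expected count = 1/4 × 568 = 142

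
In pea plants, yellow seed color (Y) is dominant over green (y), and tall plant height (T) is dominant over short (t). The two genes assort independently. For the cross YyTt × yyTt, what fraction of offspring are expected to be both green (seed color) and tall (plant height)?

Dihybrid cross YyTt × yyTt — consider each gene separately:
seed color: Yy × yy → 2 Yy, 2 yy → 2 Y_ : 2 yy (out of 4)
plant height: Tt × Tt → 1 TT, 2 Tt, 1 tt → 3 T_ : 1 tt (out of 4)
Looking for: green (yy) and tall (T_)
P(green) = 2/4, P(tall) = 3/4
P(both) = 2/4 × 3/4 = 6/16 = 3/8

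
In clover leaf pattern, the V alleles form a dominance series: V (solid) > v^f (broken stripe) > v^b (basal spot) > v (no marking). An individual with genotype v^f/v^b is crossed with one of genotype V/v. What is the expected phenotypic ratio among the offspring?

Cross: v^f/v^b × V/v
Allele dominance: V > v^f > v^b > v
Offspring genotypes: 1 V/v^f, 1 v^f/v, 1 V/v^b, 1 v^b/v
Phenotype counts: 2 solid, 1 broken stripe, 1 basal spot
Ratio: 2 solid : 1 broken stripe : 1 basal spot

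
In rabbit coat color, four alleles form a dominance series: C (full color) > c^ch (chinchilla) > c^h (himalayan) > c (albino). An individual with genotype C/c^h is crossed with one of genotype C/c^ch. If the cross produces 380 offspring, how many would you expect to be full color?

Cross: C/c^h × C/c^ch
Allele dominance: C > c^ch > c^h > c
Offspring genotypes: 1 C/C, 1 C/c^ch, 1 C/c^h, 1 c^ch/c^h
Phenotype counts: 3 full color, 1 chinchilla
full color: 3 out of 4 → fraction 3/4
Expected count = 3/4 × 380 = 285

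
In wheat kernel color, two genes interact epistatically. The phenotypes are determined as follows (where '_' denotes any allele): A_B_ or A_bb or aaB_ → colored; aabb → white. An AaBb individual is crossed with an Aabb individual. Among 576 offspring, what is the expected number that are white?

Cross: AaBb × Aabb — consider each gene separately:
A gene: Aa × Aa → 1 AA, 2 Aa, 1 aa → 3 A_ : 1 aa (out of 4)
B gene: Bb × bb → 2 Bb, 2 bb → 2 B_ : 2 bb (out of 4)
Genotype classes (out of 4 × 4 = 16): A_B_ = 3×2 = 6; A_bb = 3×2 = 6; aaB_ = 1×2 = 2; aabb = 1×2 = 2
Apply the phenotype rules: A_B_ (6) + A_bb (6) + aaB_ (2) → colored; aabb (2) → white
Phenotype counts (out of 16): 14 colored, 2 white
white: 2 out of 16 → fraction 1/8
Expected count = 1/8 × 576 = 72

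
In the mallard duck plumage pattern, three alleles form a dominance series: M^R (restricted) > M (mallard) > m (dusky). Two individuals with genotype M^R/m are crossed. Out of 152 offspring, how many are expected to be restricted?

Cross: M^R/m × M^R/m
Allele dominance: M^R > M > m
Offspring genotypes: 1 M^R/M^R, 2 M^R/m, 1 m/m
Phenotype counts: 3 restricted, 1 dusky
restricted: 3 out of 4 → fraction 3/4
Expected count = 3/4 × 152 = 114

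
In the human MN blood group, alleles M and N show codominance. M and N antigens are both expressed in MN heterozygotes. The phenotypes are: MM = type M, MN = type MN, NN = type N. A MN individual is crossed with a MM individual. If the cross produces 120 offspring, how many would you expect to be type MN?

Punnett square for MN × MM:
Offspring genotypes: 2 MM, 2 MN
Phenotype counts: 2 type M, 2 type MN
type MN: 2 out of 4 → fraction 1/2
Expected count = 1/2 × 120 = 60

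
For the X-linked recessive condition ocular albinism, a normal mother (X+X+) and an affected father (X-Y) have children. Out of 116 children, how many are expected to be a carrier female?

Cross: X+X+ × X-Y
Offspring: 2 X+X-, 2 X+Y
Probability of a carrier female: 2/4 = 1/2
Expected count = 1/2 × 116 = 58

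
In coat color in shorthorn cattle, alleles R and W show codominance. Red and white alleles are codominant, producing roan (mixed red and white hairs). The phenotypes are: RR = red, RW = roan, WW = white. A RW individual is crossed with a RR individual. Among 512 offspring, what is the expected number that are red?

Punnett square for RW × RR:
Offspring genotypes: 2 RR, 2 RW
Phenotype counts: 2 red, 2 roan
red: 2 out of 4 → fraction 1/2
Expected count = 1/2 × 512 = 256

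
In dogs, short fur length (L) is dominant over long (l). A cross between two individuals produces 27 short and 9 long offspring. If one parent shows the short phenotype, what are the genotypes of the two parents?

Observed offspring: 27 short, 9 long
The observed ratio simplifies to 3:1. Long (ll) offspring appear, so each parent must contribute one l allele. The parent stated to show short carries L, so it is Ll. The other parent is then either Ll or ll: Ll × ll would give a 1:1 split, whereas Ll × Ll gives 3:1 — matching the data. So both parents are heterozygous (Ll × Ll).
Parent genotypes: Ll × Ll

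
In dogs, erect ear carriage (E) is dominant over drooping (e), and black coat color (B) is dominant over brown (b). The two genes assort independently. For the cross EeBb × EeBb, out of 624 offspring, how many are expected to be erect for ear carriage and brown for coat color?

Dihybrid cross EeBb × EeBb — consider each gene separately:
ear carriage: Ee × Ee → 1 EE, 2 Ee, 1 ee → 3 E_ : 1 ee (out of 4)
coat color: Bb × Bb → 1 BB, 2 Bb, 1 bb → 3 B_ : 1 bb (out of 4)
Looking for: erect (E_) and brown (bb)
P(erect) = 3/4, P(brown) = 1/4
P(both) = 3/4 × 1/4 = 3/16
Expected count = 3/16 × 624 = 117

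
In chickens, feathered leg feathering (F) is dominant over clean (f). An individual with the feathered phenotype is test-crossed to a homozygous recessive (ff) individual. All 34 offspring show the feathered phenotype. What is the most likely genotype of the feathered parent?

Test cross: ? × ff
All offspring are feathered.
If the unknown parent were heterozygous (Ff), about half of 34 offspring would be clean; none are. The unknown parent is most likely homozygous dominant (FF).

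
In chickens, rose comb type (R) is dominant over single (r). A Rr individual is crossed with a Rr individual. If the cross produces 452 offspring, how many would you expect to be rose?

Punnett square for Rr × Rr:
Offspring genotypes: 1 RR, 2 Rr, 1 rr
rose: 3, single: 1
rose: 3 out of 4 → fraction 3/4
Expected count = 3/4 × 452 = 339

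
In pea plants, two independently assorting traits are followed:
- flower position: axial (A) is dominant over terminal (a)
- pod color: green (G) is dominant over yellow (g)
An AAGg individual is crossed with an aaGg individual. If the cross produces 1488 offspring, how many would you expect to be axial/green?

Dihybrid cross AAGg × aaGg — consider each gene separately:
flower position: AA × aa → 4 Aa → 4 A_ (out of 4)
pod color: Gg × Gg → 1 GG, 2 Gg, 1 gg → 3 G_ : 1 gg (out of 4)
Combine (counts out of 4 × 4 = 16): axial/green (A_G_) = 4×3 = 12; axial/yellow (A_gg) = 4×1 = 4
Phenotype counts (out of 16): 12 axial/green, 4 axial/yellow
axial/green: 12 out of 16 → fraction 3/4
Expected count = 3/4 × 1488 = 1116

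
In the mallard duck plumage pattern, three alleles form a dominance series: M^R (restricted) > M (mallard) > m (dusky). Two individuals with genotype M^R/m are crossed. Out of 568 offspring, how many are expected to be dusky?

Cross: M^R/m × M^R/m
Allele dominance: M^R > M > m
Offspring genotypes: 1 M^R/M^R, 2 M^R/m, 1 m/m
Phenotype counts: 3 restricted, 1 dusky
dusky: 1 out of 4 → fraction 1/4
Expected count = 1/4 × 568 = 142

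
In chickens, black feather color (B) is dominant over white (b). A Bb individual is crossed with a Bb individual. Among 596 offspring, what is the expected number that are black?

Punnett square for Bb × Bb:
Offspring genotypes: 1 BB, 2 Bb, 1 bb
black: 3, white: 1
black: 3 out of 4 → fraction 3/4
Expected count = 3/4 × 596 = 447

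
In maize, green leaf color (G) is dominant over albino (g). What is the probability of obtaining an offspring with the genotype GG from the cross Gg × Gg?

Punnett square for Gg × Gg:
Offspring genotypes: 1 GG, 2 Gg, 1 gg
Total offspring: 4
Count with target: 1
Probability: 1/4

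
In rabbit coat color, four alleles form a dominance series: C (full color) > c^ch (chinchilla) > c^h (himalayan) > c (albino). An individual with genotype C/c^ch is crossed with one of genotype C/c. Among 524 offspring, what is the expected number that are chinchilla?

Cross: C/c^ch × C/c
Allele dominance: C > c^ch > c^h > c
Offspring genotypes: 1 C/C, 1 C/c, 1 C/c^ch, 1 c^ch/c
Phenotype counts: 3 full color, 1 chinchilla
chinchilla: 1 out of 4 → fraction 1/4
Expected count = 1/4 × 524 = 131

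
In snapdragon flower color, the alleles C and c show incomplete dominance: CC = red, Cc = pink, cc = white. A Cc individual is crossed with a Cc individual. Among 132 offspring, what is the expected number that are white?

Punnett square for Cc × Cc:
Offspring genotypes: 1 CC, 2 Cc, 1 cc
Phenotype counts: 1 red, 2 pink, 1 white
white: 1 out of 4 → fraction 1/4
Expected count = 1/4 × 132 = 33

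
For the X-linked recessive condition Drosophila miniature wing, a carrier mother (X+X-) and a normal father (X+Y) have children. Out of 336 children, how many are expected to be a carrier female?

Cross: X+X- × X+Y
Offspring: 1 X+X+, 1 X+Y, 1 X+X-, 1 X-Y
Probability of a carrier female: 1/4
Expected count = 1/4 × 336 = 84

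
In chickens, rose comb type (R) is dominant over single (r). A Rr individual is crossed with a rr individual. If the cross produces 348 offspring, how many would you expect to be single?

Punnett square for Rr × rr:
Offspring genotypes: 2 Rr, 2 rr
rose: 2, single: 2
single: 2 out of 4 → fraction 1/2
Expected count = 1/2 × 348 = 174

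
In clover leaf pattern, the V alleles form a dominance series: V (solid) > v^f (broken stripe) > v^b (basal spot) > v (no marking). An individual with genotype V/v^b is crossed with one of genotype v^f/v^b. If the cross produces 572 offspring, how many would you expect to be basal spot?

Cross: V/v^b × v^f/v^b
Allele dominance: V > v^f > v^b > v
Offspring genotypes: 1 V/v^f, 1 V/v^b, 1 v^f/v^b, 1 v^b/v^b
Phenotype counts: 2 solid, 1 broken stripe, 1 basal spot
basal spot: 1 out of 4 → fraction 1/4
Expected count = 1/4 × 572 = 143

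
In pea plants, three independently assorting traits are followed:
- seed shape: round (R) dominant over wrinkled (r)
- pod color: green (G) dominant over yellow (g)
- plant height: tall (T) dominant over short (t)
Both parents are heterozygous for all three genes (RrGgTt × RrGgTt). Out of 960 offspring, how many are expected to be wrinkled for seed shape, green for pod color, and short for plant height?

Trihybrid cross: RrGgTt × RrGgTt
Each trait segregates independently with a 3:1 phenotypic ratio, so each gene contributes 3/4 (dominant) or 1/4 (recessive).
Target: wrinkled (seed shape), green (pod color), short (plant height)
Probability = product of independent per-trait probabilities
= 1/4 × 3/4 × 1/4 = 3/64
Expected count = 3/64 × 960 = 45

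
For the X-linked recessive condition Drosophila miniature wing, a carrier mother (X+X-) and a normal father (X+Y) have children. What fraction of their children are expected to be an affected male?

Cross: X+X- × X+Y
Offspring: 1 X+X+, 1 X+Y, 1 X+X-, 1 X-Y
Probability of an affected male: 1/4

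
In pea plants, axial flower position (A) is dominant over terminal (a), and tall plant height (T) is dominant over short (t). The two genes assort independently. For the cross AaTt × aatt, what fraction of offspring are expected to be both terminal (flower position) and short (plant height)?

Dihybrid cross AaTt × aatt — consider each gene separately:
flower position: Aa × aa → 2 Aa, 2 aa → 2 A_ : 2 aa (out of 4)
plant height: Tt × tt → 2 Tt, 2 tt → 2 T_ : 2 tt (out of 4)
Looking for: terminal (aa) and short (tt)
P(terminal) = 2/4, P(short) = 2/4
P(both) = 2/4 × 2/4 = 4/16 = 1/4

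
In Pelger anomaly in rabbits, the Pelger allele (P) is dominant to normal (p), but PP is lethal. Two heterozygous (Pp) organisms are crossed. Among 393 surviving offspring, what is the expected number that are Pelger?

Cross: Pp × Pp
Punnett square offspring (before lethality): 1 PP, 2 Pp, 1 pp
The PP genotype is lethal (embryos die); surviving offspring: 2 Pp, 1 pp
Pelger: 2 out of 3 → fraction 2/3
Expected count = 2/3 × 393 = 262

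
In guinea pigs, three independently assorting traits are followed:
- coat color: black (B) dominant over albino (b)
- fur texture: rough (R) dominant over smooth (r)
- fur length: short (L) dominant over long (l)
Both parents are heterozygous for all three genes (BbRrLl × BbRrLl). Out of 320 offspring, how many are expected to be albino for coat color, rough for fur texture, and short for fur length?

Trihybrid cross: BbRrLl × BbRrLl
Each trait segregates independently with a 3:1 phenotypic ratio, so each gene contributes 3/4 (dominant) or 1/4 (recessive).
Target: albino (coat color), rough (fur texture), short (fur length)
Probability = product of independent per-trait probabilities
= 1/4 × 3/4 × 3/4 = 9/64
Expected count = 9/64 × 320 = 45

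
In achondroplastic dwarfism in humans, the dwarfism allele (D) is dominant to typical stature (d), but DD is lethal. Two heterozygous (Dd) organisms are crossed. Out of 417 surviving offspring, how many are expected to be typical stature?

Cross: Dd × Dd
Punnett square offspring (before lethality): 1 DD, 2 Dd, 1 dd
The DD genotype is lethal (embryos die); surviving offspring: 2 Dd, 1 dd
typical stature: 1 out of 3 → fraction 1/3
Expected count = 1/3 × 417 = 139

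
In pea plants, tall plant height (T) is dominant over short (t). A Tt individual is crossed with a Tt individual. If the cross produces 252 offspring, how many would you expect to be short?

Punnett square for Tt × Tt:
Offspring genotypes: 1 TT, 2 Tt, 1 tt
tall: 3, short: 1
short: 1 out of 4 → fraction 1/4
Expected count = 1/4 × 252 = 63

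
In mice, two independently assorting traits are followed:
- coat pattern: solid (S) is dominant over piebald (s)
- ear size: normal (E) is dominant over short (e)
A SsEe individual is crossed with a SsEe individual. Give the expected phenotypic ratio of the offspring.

Dihybrid cross SsEe × SsEe — consider each gene separately:
coat pattern: Ss × Ss → 1 SS, 2 Ss, 1 ss → 3 S_ : 1 ss (out of 4)
ear size: Ee × Ee → 1 EE, 2 Ee, 1 ee → 3 E_ : 1 ee (out of 4)
Combine (counts out of 4 × 4 = 16): solid/normal (S_E_) = 3×3 = 9; solid/short (S_ee) = 3×1 = 3; piebald/normal (ssE_) = 1×3 = 3; piebald/short (ssee) = 1×1 = 1
Phenotype counts (out of 16): 9 solid/normal, 3 solid/short, 3 piebald/normal, 1 piebald/short
Ratio: 9 solid/normal : 3 solid/short : 3 piebald/normal : 1 piebald/short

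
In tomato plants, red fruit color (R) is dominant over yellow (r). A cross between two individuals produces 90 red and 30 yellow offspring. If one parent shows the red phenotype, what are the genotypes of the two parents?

Observed offspring: 90 red, 30 yellow
The observed ratio simplifies to 3:1. Yellow (rr) offspring appear, so each parent must contribute one r allele. The parent stated to show red carries R, so it is Rr. The other parent is then either Rr or rr: Rr × rr would give a 1:1 split, whereas Rr × Rr gives 3:1 — matching the data. So both parents are heterozygous (Rr × Rr).
Parent genotypes: Rr × Rr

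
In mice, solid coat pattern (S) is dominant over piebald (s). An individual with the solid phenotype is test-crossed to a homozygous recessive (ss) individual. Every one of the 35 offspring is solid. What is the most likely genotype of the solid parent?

Test cross: ? × ss
All offspring are solid.
If the unknown parent were heterozygous (Ss), about half of 35 offspring would be piebald; none are. The unknown parent is most likely homozygous dominant (SS).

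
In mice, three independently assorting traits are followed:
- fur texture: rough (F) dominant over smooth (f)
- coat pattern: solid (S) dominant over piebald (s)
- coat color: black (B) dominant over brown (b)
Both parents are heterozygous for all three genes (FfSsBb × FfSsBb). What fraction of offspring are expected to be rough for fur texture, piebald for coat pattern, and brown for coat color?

Trihybrid cross: FfSsBb × FfSsBb
Each trait segregates independently with a 3:1 phenotypic ratio, so each gene contributes 3/4 (dominant) or 1/4 (recessive).
Target: rough (fur texture), piebald (coat pattern), brown (coat color)
Probability = product of independent per-trait probabilities
= 3/4 × 1/4 × 1/4 = 3/64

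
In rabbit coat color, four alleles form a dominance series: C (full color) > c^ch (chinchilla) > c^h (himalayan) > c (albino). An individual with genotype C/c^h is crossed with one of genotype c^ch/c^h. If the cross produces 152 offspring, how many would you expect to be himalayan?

Cross: C/c^h × c^ch/c^h
Allele dominance: C > c^ch > c^h > c
Offspring genotypes: 1 C/c^ch, 1 C/c^h, 1 c^ch/c^h, 1 c^h/c^h
Phenotype counts: 2 full color, 1 chinchilla, 1 himalayan
himalayan: 1 out of 4 → fraction 1/4
Expected count = 1/4 × 152 = 38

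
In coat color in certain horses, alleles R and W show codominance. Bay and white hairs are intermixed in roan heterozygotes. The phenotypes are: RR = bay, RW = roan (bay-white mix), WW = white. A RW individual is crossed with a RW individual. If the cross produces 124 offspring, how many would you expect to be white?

Punnett square for RW × RW:
Offspring genotypes: 1 RR, 2 RW, 1 WW
Phenotype counts: 1 bay, 2 roan (bay-white mix), 1 white
white: 1 out of 4 → fraction 1/4
Expected count = 1/4 × 124 = 31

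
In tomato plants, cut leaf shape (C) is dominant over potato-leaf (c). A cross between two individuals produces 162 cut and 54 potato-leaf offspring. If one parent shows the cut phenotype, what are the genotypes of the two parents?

Observed offspring: 162 cut, 54 potato-leaf
The observed ratio simplifies to 3:1. Potato-leaf (cc) offspring appear, so each parent must contribute one c allele. The parent stated to show cut carries C, so it is Cc. The other parent is then either Cc or cc: Cc × cc would give a 1:1 split, whereas Cc × Cc gives 3:1 — matching the data. So both parents are heterozygous (Cc × Cc).
Parent genotypes: Cc × Cc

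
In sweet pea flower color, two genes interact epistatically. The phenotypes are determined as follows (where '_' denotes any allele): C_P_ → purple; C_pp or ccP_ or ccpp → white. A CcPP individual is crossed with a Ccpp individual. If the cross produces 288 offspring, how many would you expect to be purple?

Cross: CcPP × Ccpp — consider each gene separately:
C gene: Cc × Cc → 1 CC, 2 Cc, 1 cc → 3 C_ : 1 cc (out of 4)
P gene: PP × pp → 4 Pp → 4 P_ (out of 4)
Genotype classes (out of 4 × 4 = 16): C_P_ = 3×4 = 12; ccP_ = 1×4 = 4
Apply the phenotype rules: C_P_ (12) → purple; ccP_ (4) → white
Phenotype counts (out of 16): 12 purple, 4 white
purple: 12 out of 16 → fraction 3/4
Expected count = 3/4 × 288 = 216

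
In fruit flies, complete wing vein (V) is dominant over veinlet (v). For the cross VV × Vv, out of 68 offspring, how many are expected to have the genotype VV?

Punnett square for VV × Vv:
Offspring genotypes: 2 VV, 2 Vv
Total offspring: 4
Count with target: 2
Probability: 2/4 = 1/2
Expected count = 1/2 × 68 = 34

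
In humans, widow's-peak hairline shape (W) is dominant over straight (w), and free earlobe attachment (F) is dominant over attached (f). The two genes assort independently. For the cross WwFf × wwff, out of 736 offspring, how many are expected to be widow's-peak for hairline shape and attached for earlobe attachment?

Dihybrid cross WwFf × wwff — consider each gene separately:
hairline shape: Ww × ww → 2 Ww, 2 ww → 2 W_ : 2 ww (out of 4)
earlobe attachment: Ff × ff → 2 Ff, 2 ff → 2 F_ : 2 ff (out of 4)
Looking for: widow's-peak (W_) and attached (ff)
P(widow's-peak) = 2/4, P(attached) = 2/4
P(both) = 2/4 × 2/4 = 4/16 = 1/4
Expected count = 1/4 × 736 = 184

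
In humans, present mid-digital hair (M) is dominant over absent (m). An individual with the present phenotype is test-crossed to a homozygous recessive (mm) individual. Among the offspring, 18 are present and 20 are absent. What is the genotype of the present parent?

Test cross: ? × mm
Offspring: 18 present, 20 absent — approximately 1:1.
A 1:1 ratio in a test cross indicates the unknown parent is heterozygous (Mm).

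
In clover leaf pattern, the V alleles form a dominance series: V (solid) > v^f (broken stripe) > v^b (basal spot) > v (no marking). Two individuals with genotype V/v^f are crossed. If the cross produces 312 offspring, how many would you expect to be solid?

Cross: V/v^f × V/v^f
Allele dominance: V > v^f > v^b > v
Offspring genotypes: 1 V/V, 2 V/v^f, 1 v^f/v^f
Phenotype counts: 3 solid, 1 broken stripe
solid: 3 out of 4 → fraction 3/4
Expected count = 3/4 × 312 = 234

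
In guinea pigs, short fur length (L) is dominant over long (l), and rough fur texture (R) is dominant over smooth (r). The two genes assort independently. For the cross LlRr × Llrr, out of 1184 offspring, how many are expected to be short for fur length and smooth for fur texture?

Dihybrid cross LlRr × Llrr — consider each gene separately:
fur length: Ll × Ll → 1 LL, 2 Ll, 1 ll → 3 L_ : 1 ll (out of 4)
fur texture: Rr × rr → 2 Rr, 2 rr → 2 R_ : 2 rr (out of 4)
Looking for: short (L_) and smooth (rr)
P(short) = 3/4, P(smooth) = 2/4
P(both) = 3/4 × 2/4 = 6/16 = 3/8
Expected count = 3/8 × 1184 = 444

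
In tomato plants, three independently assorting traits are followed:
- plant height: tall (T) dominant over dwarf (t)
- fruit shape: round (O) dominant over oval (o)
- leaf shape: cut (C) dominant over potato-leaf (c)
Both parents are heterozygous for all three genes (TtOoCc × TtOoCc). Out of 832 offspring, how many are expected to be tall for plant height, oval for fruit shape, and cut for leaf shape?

Trihybrid cross: TtOoCc × TtOoCc
Each trait segregates independently with a 3:1 phenotypic ratio, so each gene contributes 3/4 (dominant) or 1/4 (recessive).
Target: tall (plant height), oval (fruit shape), cut (leaf shape)
Probability = product of independent per-trait probabilities
= 3/4 × 1/4 × 3/4 = 9/64
Expected count = 9/64 × 832 = 117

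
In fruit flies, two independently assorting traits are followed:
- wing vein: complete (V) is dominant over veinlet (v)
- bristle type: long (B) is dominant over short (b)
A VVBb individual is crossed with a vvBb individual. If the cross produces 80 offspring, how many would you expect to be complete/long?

Dihybrid cross VVBb × vvBb — consider each gene separately:
wing vein: VV × vv → 4 Vv → 4 V_ (out of 4)
bristle type: Bb × Bb → 1 BB, 2 Bb, 1 bb → 3 B_ : 1 bb (out of 4)
Combine (counts out of 4 × 4 = 16): complete/long (V_B_) = 4×3 = 12; complete/short (V_bb) = 4×1 = 4
Phenotype counts (out of 16): 12 complete/long, 4 complete/short
complete/long: 12 out of 16 → fraction 3/4
Expected count = 3/4 × 80 = 60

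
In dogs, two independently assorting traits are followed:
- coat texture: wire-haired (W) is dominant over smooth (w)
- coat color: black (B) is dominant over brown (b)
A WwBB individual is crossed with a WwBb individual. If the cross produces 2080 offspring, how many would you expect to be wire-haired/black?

Dihybrid cross WwBB × WwBb — consider each gene separately:
coat texture: Ww × Ww → 1 WW, 2 Ww, 1 ww → 3 W_ : 1 ww (out of 4)
coat color: BB × Bb → 2 BB, 2 Bb → 4 B_ (out of 4)
Combine (counts out of 4 × 4 = 16): wire-haired/black (W_B_) = 3×4 = 12; smooth/black (wwB_) = 1×4 = 4
Phenotype counts (out of 16): 12 wire-haired/black, 4 smooth/black
wire-haired/black: 12 out of 16 → fraction 3/4
Expected count = 3/4 × 2080 = 1560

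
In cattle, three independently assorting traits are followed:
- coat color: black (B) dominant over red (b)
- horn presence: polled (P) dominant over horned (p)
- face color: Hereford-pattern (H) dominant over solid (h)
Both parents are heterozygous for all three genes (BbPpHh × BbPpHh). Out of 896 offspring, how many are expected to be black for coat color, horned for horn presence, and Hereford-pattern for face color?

Trihybrid cross: BbPpHh × BbPpHh
Each trait segregates independently with a 3:1 phenotypic ratio, so each gene contributes 3/4 (dominant) or 1/4 (recessive).
Target: black (coat color), horned (horn presence), Hereford-pattern (face color)
Probability = product of independent per-trait probabilities
= 3/4 × 1/4 × 3/4 = 9/64
Expected count = 9/64 × 896 = 126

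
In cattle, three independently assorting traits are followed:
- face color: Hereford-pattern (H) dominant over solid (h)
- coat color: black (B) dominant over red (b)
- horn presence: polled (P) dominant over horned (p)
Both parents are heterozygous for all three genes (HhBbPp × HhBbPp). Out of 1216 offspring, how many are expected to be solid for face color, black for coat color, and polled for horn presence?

Trihybrid cross: HhBbPp × HhBbPp
Each trait segregates independently with a 3:1 phenotypic ratio, so each gene contributes 3/4 (dominant) or 1/4 (recessive).
Target: solid (face color), black (coat color), polled (horn presence)
Probability = product of independent per-trait probabilities
= 1/4 × 3/4 × 3/4 = 9/64
Expected count = 9/64 × 1216 = 171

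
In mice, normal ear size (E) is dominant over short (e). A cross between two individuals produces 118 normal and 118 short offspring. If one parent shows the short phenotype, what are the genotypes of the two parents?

Observed offspring: 118 normal, 118 short
The observed ratio simplifies to 1:1. One parent shows short, so its genotype must be ee. A 1:1 offspring split requires the other parent to be heterozygous (Ee).
Parent genotypes: ee × Ee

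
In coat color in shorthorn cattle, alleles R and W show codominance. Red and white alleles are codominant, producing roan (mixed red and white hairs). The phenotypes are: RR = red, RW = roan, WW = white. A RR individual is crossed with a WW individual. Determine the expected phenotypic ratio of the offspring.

Punnett square for RR × WW:
Offspring genotypes: 4 RW
Phenotype counts: 4 roan
Ratio: all roan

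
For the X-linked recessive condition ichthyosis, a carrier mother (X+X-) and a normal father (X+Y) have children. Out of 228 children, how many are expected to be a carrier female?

Cross: X+X- × X+Y
Offspring: 1 X+X+, 1 X+Y, 1 X+X-, 1 X-Y
Probability of a carrier female: 1/4
Expected count = 1/4 × 228 = 57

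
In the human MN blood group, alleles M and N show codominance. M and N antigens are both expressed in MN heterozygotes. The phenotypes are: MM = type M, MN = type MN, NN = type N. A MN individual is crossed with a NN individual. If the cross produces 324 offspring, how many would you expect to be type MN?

Punnett square for MN × NN:
Offspring genotypes: 2 MN, 2 NN
Phenotype counts: 2 type MN, 2 type N
type MN: 2 out of 4 → fraction 1/2
Expected count = 1/2 × 324 = 162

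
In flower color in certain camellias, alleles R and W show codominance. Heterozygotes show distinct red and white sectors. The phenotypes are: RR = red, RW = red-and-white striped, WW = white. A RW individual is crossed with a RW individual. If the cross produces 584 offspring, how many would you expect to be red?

Punnett square for RW × RW:
Offspring genotypes: 1 RR, 2 RW, 1 WW
Phenotype counts: 1 red, 2 red-and-white striped, 1 white
red: 1 out of 4 → fraction 1/4
Expected count = 1/4 × 584 = 146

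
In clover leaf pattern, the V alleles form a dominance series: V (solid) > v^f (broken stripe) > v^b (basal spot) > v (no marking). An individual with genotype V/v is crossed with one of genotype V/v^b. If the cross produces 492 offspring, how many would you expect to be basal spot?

Cross: V/v × V/v^b
Allele dominance: V > v^f > v^b > v
Offspring genotypes: 1 V/V, 1 V/v^b, 1 V/v, 1 v^b/v
Phenotype counts: 3 solid, 1 basal spot
basal spot: 1 out of 4 → fraction 1/4
Expected count = 1/4 × 492 = 123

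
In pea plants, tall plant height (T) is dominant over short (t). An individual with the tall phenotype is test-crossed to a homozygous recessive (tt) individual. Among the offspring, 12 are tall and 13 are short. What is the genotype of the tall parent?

Test cross: ? × tt
Offspring: 12 tall, 13 short — approximately 1:1.
A 1:1 ratio in a test cross indicates the unknown parent is heterozygous (Tt).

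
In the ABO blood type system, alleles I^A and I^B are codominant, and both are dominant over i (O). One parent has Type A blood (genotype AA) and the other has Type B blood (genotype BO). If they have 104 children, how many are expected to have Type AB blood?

Cross: AA × BO
Possible offspring genotypes: 2 AB, 2 AO
Blood type counts: 2 Type AB, 2 Type A
Probability of Type AB: 2/4 = 1/2
Expected count = 1/2 × 104 = 52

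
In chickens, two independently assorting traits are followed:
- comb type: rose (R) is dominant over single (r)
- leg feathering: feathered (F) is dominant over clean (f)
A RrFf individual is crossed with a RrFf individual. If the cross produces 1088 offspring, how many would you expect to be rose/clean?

Dihybrid cross RrFf × RrFf — consider each gene separately:
comb type: Rr × Rr → 1 RR, 2 Rr, 1 rr → 3 R_ : 1 rr (out of 4)
leg feathering: Ff × Ff → 1 FF, 2 Ff, 1 ff → 3 F_ : 1 ff (out of 4)
Combine (counts out of 4 × 4 = 16): rose/feathered (R_F_) = 3×3 = 9; rose/clean (R_ff) = 3×1 = 3; single/feathered (rrF_) = 1×3 = 3; single/clean (rrff) = 1×1 = 1
Phenotype counts (out of 16): 9 rose/feathered, 3 rose/clean, 3 single/feathered, 1 single/clean
rose/clean: 3 out of 16 → fraction 3/16
Expected count = 3/16 × 1088 = 204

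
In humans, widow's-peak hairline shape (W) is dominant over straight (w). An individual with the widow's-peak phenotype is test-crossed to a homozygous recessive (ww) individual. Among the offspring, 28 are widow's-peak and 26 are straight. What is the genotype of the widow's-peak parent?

Test cross: ? × ww
Offspring: 28 widow's-peak, 26 straight — approximately 1:1.
A 1:1 ratio in a test cross indicates the unknown parent is heterozygous (Ww).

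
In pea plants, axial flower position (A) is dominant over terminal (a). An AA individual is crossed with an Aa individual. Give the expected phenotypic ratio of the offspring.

Punnett square for AA × Aa:
Offspring genotypes: 2 AA, 2 Aa
axial: 4, terminal: 0
Ratio: all axial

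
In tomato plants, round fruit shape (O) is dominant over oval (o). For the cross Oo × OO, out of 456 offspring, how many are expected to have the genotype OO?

Punnett square for Oo × OO:
Offspring genotypes: 2 OO, 2 Oo
Total offspring: 4
Count with target: 2
Probability: 2/4 = 1/2
Expected count = 1/2 × 456 = 228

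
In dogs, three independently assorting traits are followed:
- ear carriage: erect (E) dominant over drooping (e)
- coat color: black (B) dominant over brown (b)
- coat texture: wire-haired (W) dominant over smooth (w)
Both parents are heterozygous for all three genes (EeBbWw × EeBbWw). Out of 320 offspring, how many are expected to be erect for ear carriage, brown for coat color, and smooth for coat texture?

Trihybrid cross: EeBbWw × EeBbWw
Each trait segregates independently with a 3:1 phenotypic ratio, so each gene contributes 3/4 (dominant) or 1/4 (recessive).
Target: erect (ear carriage), brown (coat color), smooth (coat texture)
Probability = product of independent per-trait probabilities
= 3/4 × 1/4 × 1/4 = 3/64
Expected count = 3/64 × 320 = 15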